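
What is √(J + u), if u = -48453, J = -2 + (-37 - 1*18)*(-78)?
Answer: 11*I*√365 ≈ 210.15*I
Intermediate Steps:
J = 4288 (J = -2 + (-37 - 18)*(-78) = -2 - 55*(-78) = -2 + 4290 = 4288)
√(J + u) = √(4288 - 48453) = √(-44165) = 11*I*√365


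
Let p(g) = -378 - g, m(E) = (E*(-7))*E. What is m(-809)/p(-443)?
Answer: -4581367/65 ≈ -70483.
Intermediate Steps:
m(E) = -7*E² (m(E) = (-7*E)*E = -7*E²)
m(-809)/p(-443) = (-7*(-809)²)/(-378 - 1*(-443)) = (-7*654481)/(-378 + 443) = -4581367/65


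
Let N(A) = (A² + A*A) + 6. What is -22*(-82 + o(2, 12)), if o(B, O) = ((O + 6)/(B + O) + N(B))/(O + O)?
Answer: 150359/84 ≈ 1790.0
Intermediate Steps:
N(A) = 6 + 2*A² (N(A) = (A² + A²) + 6 = 2*A² + 6 = 6 + 2*A²)
o(B, O) = (6 + 2*B² + (6 + O)/(B + O))/(2*O) (o(B, O) = ((O + 6)/(B + O) + (6 + 2*B²))/(O + O) = ((6 + O)/(B + O) + (6 + 2*B²))/((2*O)) = ((6 + O)/(B + O) + (6 + 2*B²))*(1/(2*O)) = (6 + 2*B² + (6 + O)/(B + O))*(1/(2*O)) = (6 + 2*B² + (6 + O)/(B + O))/(2*O))
-22*(-82 + o(2, 12)) = -22*(-82 + (3 + (½)*12 + 2*(3 + 2²) + 12*(3 + 2²))/(12*(2 + 12))) = -22*(-82 + (1/12)*(3 + 6 + 2*(3 + 4) + 12*(3 + 4))/14) = -22*(-82 + (1/12)*(1/14)*(3 + 6 + 2*7 + 12*7)) = -22*(-82 + (1/12)*(1/14)*(3 + 6 + 14 + 84)) = -22*(-82 + (1/12)*(1/14)*107) = -22*(-82 + 107/168) = -22*(-13669/168) = 150359/84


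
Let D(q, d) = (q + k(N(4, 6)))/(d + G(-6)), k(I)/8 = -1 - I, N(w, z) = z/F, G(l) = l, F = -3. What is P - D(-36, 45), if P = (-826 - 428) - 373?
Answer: -63425/39 ≈ -1626.3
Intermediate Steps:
N(w, z) = -z/3 (N(w, z) = z/(-3) = z*(-⅓) = -z/3)
k(I) = -8 - 8*I (k(I) = 8*(-1 - I) = -8 - 8*I)
P = -1627 (P = -1254 - 373 = -1627)
D(q, d) = (8 + q)/(-6 + d) (D(q, d) = (q + (-8 - (-8)*6/3))/(d - 6) = (q + (-8 - 8*(-2)))/(-6 + d) = (q + (-8 + 16))/(-6 + d) = (q + 8)/(-6 + d) = (8 + q)/(-6 + d))
P - D(-36, 45) = -1627 - (8 - 36)/(-6 + 45) = -1627 - (-28)/39 = -1627 - 1*(-28/39) = -1627 + 28/39 = -63425/39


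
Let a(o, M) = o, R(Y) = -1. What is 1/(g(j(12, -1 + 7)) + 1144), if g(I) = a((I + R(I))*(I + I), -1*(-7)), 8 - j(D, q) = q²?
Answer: 1/2768 ≈ 0.00036127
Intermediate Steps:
j(D, q) = 8 - q²
g(I) = 2*I*(-1 + I) (g(I) = (I - 1)*(I + I) = (-1 + I)*(2*I) = 2*I*(-1 + I))
1/(g(j(12, -1 + 7)) + 1144) = 1/(2*(8 - (-1 + 7)²)*(-1 + (8 - (-1 + 7)²)) + 1144) = 1/(2*(8 - 1*6²)*(-1 + (8 - 1*6²)) + 1144) = 1/(2*(8 - 1*36)*(-1 + (8 - 1*36)) + 1144) = 1/(2*(8 - 36)*(-1 + (8 - 36)) + 1144) = 1/(2*(-28)*(-1 - 28) + 1144) = 1/(2*(-28)*(-29) + 1144) = 1/(1624 + 1144) = 1/2768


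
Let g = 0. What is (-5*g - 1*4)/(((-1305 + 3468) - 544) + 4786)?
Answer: -4/6405 ≈ -0.00062451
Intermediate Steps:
(-5*g - 1*4)/(((-1305 + 3468) - 544) + 4786) = (-5*0 - 1*4)/(((-1305 + 3468) - 544) + 4786) = (0 - 4)/((2163 - 544) + 4786) = -4/(1619 + 4786) = -4/6405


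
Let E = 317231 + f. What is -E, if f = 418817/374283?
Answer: -16962084170/53469 ≈ -3.1723e+5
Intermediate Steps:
f = 59831/53469 (f = 418817*(1/374283) = 59831/53469 ≈ 1.1190)
E = 16962084170/53469 (E = 317231 + 59831/53469 = 16962084170/53469 ≈ 3.1723e+5)
-E = -1*16962084170/53469 = -16962084170/53469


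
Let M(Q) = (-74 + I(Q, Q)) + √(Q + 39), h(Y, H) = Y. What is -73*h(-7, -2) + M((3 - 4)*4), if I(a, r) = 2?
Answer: 439 + √35 ≈ 444.92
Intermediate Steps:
M(Q) = -72 + √(39 + Q) (M(Q) = (-74 + 2) + √(Q + 39) = -72 + √(39 + Q))
-73*h(-7, -2) + M((3 - 4)*4) = -73*(-7) + (-72 + √(39 + (3 - 4)*4)) = 511 + (-72 + √(39 - 1*4)) = 511 + (-72 + √(39 - 4)) = 511 + (-72 + √35) = 439 + √35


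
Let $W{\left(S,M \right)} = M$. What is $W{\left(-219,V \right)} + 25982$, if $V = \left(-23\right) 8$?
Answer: $25798$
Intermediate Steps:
$V = -184$
$W{\left(-219,V \right)} + 25982 = -184 + 25982 = 25798$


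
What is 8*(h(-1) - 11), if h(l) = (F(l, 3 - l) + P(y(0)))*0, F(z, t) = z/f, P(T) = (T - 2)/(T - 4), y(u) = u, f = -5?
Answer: -88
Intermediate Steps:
P(T) = (-2 + T)/(-4 + T)
F(z, t) = -z/5 (F(z, t) = z/(-5) = z*(-1/5) = -z/5)
h(l) = 0 (h(l) = (-l/5 + (-2 + 0)/(-4 + 0))*0 = (-l/5 - 2/(-4))*0 = (-l/5 - 1/4*(-2))*0 = (-l/5 + 1/2)*0 = (1/2 - l/5)*0 = 0)
8*(h(-1) - 11) = 8*(0 - 11) = 8*(-11) = -88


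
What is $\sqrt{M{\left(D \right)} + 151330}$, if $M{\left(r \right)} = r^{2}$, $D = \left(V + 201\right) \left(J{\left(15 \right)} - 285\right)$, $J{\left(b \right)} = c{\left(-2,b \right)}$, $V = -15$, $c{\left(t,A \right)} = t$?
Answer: $\sqrt{2849789254} \approx 53383.0$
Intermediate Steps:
$J{\left(b \right)} = -2$
$D = -53382$ ($D = \left(-15 + 201\right) \left(-2 - 285\right) = 186 \left(-287\right) = -53382$)
$\sqrt{M{\left(D \right)} + 151330} = \sqrt{\left(-53382\right)^{2} + 151330} = \sqrt{2849637924 + 151330} = \sqrt{2849789254}$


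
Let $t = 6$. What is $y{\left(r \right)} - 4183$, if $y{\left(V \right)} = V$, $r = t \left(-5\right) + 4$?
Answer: $-4209$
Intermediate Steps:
$r = -26$ ($r = 6 \left(-5\right) + 4 = -30 + 4 = -26$)
$y{\left(r \right)} - 4183 = -26 - 4183 = -4209$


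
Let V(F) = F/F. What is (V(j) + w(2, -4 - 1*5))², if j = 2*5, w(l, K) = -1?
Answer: 0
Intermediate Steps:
j = 10
V(F) = 1
(V(j) + w(2, -4 - 1*5))² = (1 - 1)² = 0² = 0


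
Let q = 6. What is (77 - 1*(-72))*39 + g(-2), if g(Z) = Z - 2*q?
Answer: 5797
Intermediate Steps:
g(Z) = -12 + Z (g(Z) = Z - 2*6 = Z - 12 = -12 + Z)
(77 - 1*(-72))*39 + g(-2) = (77 - 1*(-72))*39 + (-12 - 2) = (77 + 72)*39 - 14 = 149*39 - 14 = 5811 - 14 = 5797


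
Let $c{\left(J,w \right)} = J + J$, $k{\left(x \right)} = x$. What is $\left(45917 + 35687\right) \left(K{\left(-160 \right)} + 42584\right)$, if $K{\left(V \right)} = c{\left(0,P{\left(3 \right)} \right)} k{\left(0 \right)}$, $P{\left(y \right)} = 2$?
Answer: $3475024736$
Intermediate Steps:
$c{\left(J,w \right)} = 2 J$
$K{\left(V \right)} = 0$ ($K{\left(V \right)} = 2 \cdot 0 \cdot 0 = 0 \cdot 0 = 0$)
$\left(45917 + 35687\right) \left(K{\left(-160 \right)} + 42584\right) = \left(45917 + 35687\right) \left(0 + 42584\right) = 81604 \cdot 42584 = 3475024736$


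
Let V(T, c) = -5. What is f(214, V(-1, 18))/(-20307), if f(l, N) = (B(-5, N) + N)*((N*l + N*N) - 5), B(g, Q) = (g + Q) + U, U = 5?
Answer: -500/967 ≈ -0.51706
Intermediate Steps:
B(g, Q) = 5 + Q + g (B(g, Q) = (g + Q) + 5 = (Q + g) + 5 = 5 + Q + g)
f(l, N) = 2*N*(-5 + N² + N*l) (f(l, N) = ((5 + N - 5) + N)*((N*l + N*N) - 5) = (N + N)*((N*l + N²) - 5) = (2*N)*((N² + N*l) - 5) = (2*N)*(-5 + N² + N*l) = 2*N*(-5 + N² + N*l))
f(214, V(-1, 18))/(-20307) = (2*(-5)*(-5 + (-5)² - 5*214))/(-20307) = (2*(-5)*(-5 + 25 - 1070))*(-1/20307) = (2*(-5)*(-1050))*(-1/20307) = 10500*(-1/20307) = -500/967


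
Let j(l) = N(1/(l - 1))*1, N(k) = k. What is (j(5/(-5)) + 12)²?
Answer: 529/4 ≈ 132.25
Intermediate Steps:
j(l) = 1/(-1 + l) (j(l) = 1/(l - 1) = 1/(-1 + l))
(j(5/(-5)) + 12)² = (1/(-1 + 5/(-5)) + 12)² = (1/(-1 + 5*(-⅕)) + 12)² = (1/(-1 - 1) + 12)² = (1/(-2) + 12)² = (-½ + 12)² = (23/2)² = 529/4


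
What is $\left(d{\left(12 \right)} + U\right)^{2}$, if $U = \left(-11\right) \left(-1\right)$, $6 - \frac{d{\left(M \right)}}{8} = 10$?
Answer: $441$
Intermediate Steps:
$d{\left(M \right)} = -32$ ($d{\left(M \right)} = 48 - 80 = -32$)
$U = 11$
$\left(d{\left(12 \right)} + U\right)^{2} = \left(-32 + 11\right)^{2} = \left(-21\right)^{2} = 441$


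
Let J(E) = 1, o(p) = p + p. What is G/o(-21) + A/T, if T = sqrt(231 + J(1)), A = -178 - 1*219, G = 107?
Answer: -107/42 - 397*sqrt(58)/116 ≈ -28.612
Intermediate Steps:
o(p) = 2*p
A = -397 (A = -178 - 219 = -397)
T = 2*sqrt(58) (T = sqrt(231 + 1) = sqrt(232) = 2*sqrt(58) ≈ 15.232)
G/o(-21) + A/T = 107/((2*(-21))) - 397*sqrt(58)/116 = 107/(-42) - 397*sqrt(58)/116 = 107*(-1/42) - 397*sqrt(58)/116 = -107/42 - 397*sqrt(58)/116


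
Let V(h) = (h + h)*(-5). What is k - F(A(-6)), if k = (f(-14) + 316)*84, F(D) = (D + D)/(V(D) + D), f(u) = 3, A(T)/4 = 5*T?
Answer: 241166/9 ≈ 26796.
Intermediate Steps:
V(h) = -10*h (V(h) = (2*h)*(-5) = -10*h)
A(T) = 20*T (A(T) = 4*(5*T) = 20*T)
F(D) = -2/9 (F(D) = (D + D)/(-10*D + D) = (2*D)/((-9*D)) = (2*D)*(-1/(9*D)) = -2/9)
k = 26796 (k = (3 + 316)*84 = 319*84 = 26796)
k - F(A(-6)) = 26796 - 1*(-2/9) = 26796 + 2/9 = 241166/9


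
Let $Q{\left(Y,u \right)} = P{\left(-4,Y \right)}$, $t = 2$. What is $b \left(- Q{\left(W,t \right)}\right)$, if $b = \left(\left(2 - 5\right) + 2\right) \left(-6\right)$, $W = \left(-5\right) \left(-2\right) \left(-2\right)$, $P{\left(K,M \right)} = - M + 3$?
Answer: $-138$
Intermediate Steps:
$P{\left(K,M \right)} = 3 - M$
$W = -20$ ($W = 10 \left(-2\right) = -20$)
$Q{\left(Y,u \right)} = 3 - Y$
$b = 6$ ($b = \left(\left(2 - 5\right) + 2\right) \left(-6\right) = \left(-3 + 2\right) \left(-6\right) = \left(-1\right) \left(-6\right) = 6$)
$b \left(- Q{\left(W,t \right)}\right) = 6 \left(- (3 - -20)\right) = 6 \left(- (3 + 20)\right) = 6 \left(\left(-1\right) 23\right) = 6 \left(-23\right) = -138$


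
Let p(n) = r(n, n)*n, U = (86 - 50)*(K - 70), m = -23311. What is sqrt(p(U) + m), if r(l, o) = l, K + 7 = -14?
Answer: sqrt(10708865) ≈ 3272.4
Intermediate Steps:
K = -21 (K = -7 - 14 = -21)
U = -3276 (U = (86 - 50)*(-21 - 70) = 36*(-91) = -3276)
p(n) = n**2 (p(n) = n*n = n**2)
sqrt(p(U) + m) = sqrt((-3276)**2 - 23311) = sqrt(10732176 - 23311) = sqrt(10708865)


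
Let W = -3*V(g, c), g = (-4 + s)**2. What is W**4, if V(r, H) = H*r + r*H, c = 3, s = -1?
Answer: 41006250000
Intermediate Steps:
g = 25 (g = (-4 - 1)**2 = (-5)**2 = 25)
V(r, H) = 2*H*r (V(r, H) = H*r + H*r = 2*H*r)
W = -450 (W = -6*3*25 = -3*150 = -450)
W**4 = (-450)**4 = 41006250000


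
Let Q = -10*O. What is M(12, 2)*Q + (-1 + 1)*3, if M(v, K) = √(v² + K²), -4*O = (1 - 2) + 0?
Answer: -5*√37 ≈ -30.414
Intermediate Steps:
O = ¼ (O = -((1 - 2) + 0)/4 = -(-1 + 0)/4 = -¼*(-1) = ¼ ≈ 0.25000)
Q = -5/2 (Q = -10*¼ = -5/2 ≈ -2.5000)
M(v, K) = √(K² + v²)
M(12, 2)*Q + (-1 + 1)*3 = √(2² + 12²)*(-5/2) + (-1 + 1)*3 = √(4 + 144)*(-5/2) + 0*3 = √148*(-5/2) + 0 = (2*√37)*(-5/2) + 0 = -5*√37 + 0 = -5*√37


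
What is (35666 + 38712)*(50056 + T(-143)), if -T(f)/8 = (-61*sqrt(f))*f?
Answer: 3723065168 - 5190394352*I*sqrt(143) ≈ 3.7231e+9 - 6.2068e+10*I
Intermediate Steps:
T(f) = 488*f**(3/2) (T(f) = -8*(-61*sqrt(f))*f = -(-488)*f**(3/2) = 488*f**(3/2))
(35666 + 38712)*(50056 + T(-143)) = (35666 + 38712)*(50056 + 488*(-143)**(3/2)) = 74378*(50056 + 488*(-143*I*sqrt(143))) = 74378*(50056 - 69784*I*sqrt(143)) = 3723065168 - 5190394352*I*sqrt(143)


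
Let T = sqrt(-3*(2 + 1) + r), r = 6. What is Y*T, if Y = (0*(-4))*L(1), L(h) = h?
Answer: 0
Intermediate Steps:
T = I*sqrt(3) (T = sqrt(-3*(2 + 1) + 6) = sqrt(-3*3 + 6) = sqrt(-9 + 6) = sqrt(-3) = I*sqrt(3) ≈ 1.732*I)
Y = 0 (Y = (0*(-4))*1 = 0*1 = 0)
Y*T = 0*(I*sqrt(3)) = 0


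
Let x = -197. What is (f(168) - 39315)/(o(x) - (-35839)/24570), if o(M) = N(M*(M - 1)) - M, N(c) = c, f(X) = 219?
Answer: -960588720/963253549 ≈ -0.99723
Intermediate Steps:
o(M) = -M + M*(-1 + M) (o(M) = M*(M - 1) - M = M*(-1 + M) - M = -M + M*(-1 + M))
(f(168) - 39315)/(o(x) - (-35839)/24570) = (219 - 39315)/(-197*(-2 - 197) - (-35839)/24570) = -39096/(-197*(-199) - (-35839)/24570) = -39096/(39203 - 1*(-35839/24570)) = -39096/(39203 + 35839/24570) = -39096/963253549/24570 = -39096*24570/963253549 = -960588720/963253549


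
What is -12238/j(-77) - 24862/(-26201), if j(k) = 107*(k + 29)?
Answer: 224169535/67284168 ≈ 3.3317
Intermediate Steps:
j(k) = 3103 + 107*k (j(k) = 107*(29 + k) = 3103 + 107*k)
-12238/j(-77) - 24862/(-26201) = -12238/(3103 + 107*(-77)) - 24862/(-26201) = -12238/(3103 - 8239) - 24862*(-1/26201) = -12238/(-5136) + 24862/26201 = -12238*(-1/5136) + 24862/26201 = 6119/2568 + 24862/26201 = 224169535/67284168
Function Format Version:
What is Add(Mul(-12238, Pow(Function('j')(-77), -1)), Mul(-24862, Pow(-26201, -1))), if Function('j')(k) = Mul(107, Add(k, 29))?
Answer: Rational(224169535, 67284168) ≈ 3.3317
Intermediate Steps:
Function('j')(k) = Add(3103, Mul(107, k)) (Function('j')(k) = Mul(107, Add(29, k)) = Add(3103, Mul(107, k)))
Add(Mul(-12238, Pow(Function('j')(-77), -1)), Mul(-24862, Pow(-26201, -1))) = Add(Mul(-12238, Pow(Add(3103, Mul(107, -77)), -1)), Mul(-24862, Pow(-26201, -1))) = Add(Mul(-12238, Pow(Add(3103, -8239), -1)), Mul(-24862, Rational(-1, 26201))) = Add(Mul(-12238, Pow(-5136, -1)), Rational(24862, 26201)) = Add(Mul(-12238, Rational(-1, 5136)), Rational(24862, 26201)) = Add(Rational(6119, 2568), Rational(24862, 26201)) = Rational(224169535, 67284168)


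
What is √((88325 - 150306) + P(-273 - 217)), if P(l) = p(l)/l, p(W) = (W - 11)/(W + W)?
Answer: I*√59526553402/980 ≈ 248.96*I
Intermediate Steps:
p(W) = (-11 + W)/(2*W) (p(W) = (-11 + W)/((2*W)) = (-11 + W)*(1/(2*W)) = (-11 + W)/(2*W))
P(l) = (-11 + l)/(2*l²) (P(l) = ((-11 + l)/(2*l))/l = (-11 + l)/(2*l²))
√((88325 - 150306) + P(-273 - 217)) = √((88325 - 150306) + (-11 + (-273 - 217))/(2*(-273 - 217)²)) = √(-61981 + (½)*(-11 - 490)/(-490)²) = √(-61981 + (½)*(1/240100)*(-501)) = √(-61981 - 501/480200) = √(-29763276701/480200) = I*√59526553402/980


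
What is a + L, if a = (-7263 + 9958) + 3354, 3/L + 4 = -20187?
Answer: 122135356/20191 ≈ 6049.0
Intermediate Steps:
L = -3/20191 (L = 3/(-4 - 20187) = 3/(-20191) = 3*(-1/20191) = -3/20191 ≈ -0.00014858)
a = 6049 (a = 2695 + 3354 = 6049)
a + L = 6049 - 3/20191 = 122135356/20191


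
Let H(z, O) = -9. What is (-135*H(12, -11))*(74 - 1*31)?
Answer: 52245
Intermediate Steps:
(-135*H(12, -11))*(74 - 1*31) = (-135*(-9))*(74 - 1*31) = 1215*(74 - 31) = 1215*43 = 52245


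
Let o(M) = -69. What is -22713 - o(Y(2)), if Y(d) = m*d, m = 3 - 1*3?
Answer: -22644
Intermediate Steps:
m = 0 (m = 3 - 3 = 0)
Y(d) = 0 (Y(d) = 0*d = 0)
-22713 - o(Y(2)) = -22713 - 1*(-69) = -22713 + 69 = -22644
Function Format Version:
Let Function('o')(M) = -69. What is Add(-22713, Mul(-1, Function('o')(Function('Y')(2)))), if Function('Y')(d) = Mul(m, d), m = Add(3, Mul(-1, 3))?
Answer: -22644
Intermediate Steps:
m = 0 (m = Add(3, -3) = 0)
Function('Y')(d) = 0 (Function('Y')(d) = Mul(0, d) = 0)
Add(-22713, Mul(-1, Function('o')(Function('Y')(2)))) = Add(-22713, Mul(-1, -69)) = Add(-22713, 69) = -22644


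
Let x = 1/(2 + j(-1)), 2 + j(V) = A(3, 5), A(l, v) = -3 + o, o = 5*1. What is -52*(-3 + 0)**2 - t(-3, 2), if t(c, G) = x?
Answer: -937/2 ≈ -468.50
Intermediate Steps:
o = 5
A(l, v) = 2 (A(l, v) = -3 + 5 = 2)
j(V) = 0 (j(V) = -2 + 2 = 0)
x = 1/2 (x = 1/(2 + 0) = 1/2 ≈ 0.50000)
t(c, G) = 1/2
-52*(-3 + 0)**2 - t(-3, 2) = -52*(-3 + 0)**2 - 1*1/2 = -52*(-3)**2 - 1/2 = -52*9 - 1/2 = -468 - 1/2 = -937/2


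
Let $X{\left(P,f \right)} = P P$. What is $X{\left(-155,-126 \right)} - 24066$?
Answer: $-41$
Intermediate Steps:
$X{\left(P,f \right)} = P^{2}$
$X{\left(-155,-126 \right)} - 24066 = \left(-155\right)^{2} - 24066 = 24025 - 24066 = -41$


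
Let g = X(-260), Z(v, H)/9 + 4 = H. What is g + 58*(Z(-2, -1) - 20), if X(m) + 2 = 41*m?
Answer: -14432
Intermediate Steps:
X(m) = -2 + 41*m
Z(v, H) = -36 + 9*H
g = -10662 (g = -2 + 41*(-260) = -2 - 10660 = -10662)
g + 58*(Z(-2, -1) - 20) = -10662 + 58*((-36 + 9*(-1)) - 20) = -10662 + 58*((-36 - 9) - 20) = -10662 + 58*(-45 - 20) = -10662 + 58*(-65) = -10662 - 3770 = -14432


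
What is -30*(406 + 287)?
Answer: -20790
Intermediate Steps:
-30*(406 + 287) = -30*693 = -20790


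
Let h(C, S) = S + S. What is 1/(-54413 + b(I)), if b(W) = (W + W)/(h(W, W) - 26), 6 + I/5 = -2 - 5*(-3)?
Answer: -22/1197051 ≈ -1.8378e-5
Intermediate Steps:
h(C, S) = 2*S
I = 35 (I = -30 + 5*(-2 - 5*(-3)) = -30 + 5*(-2 + 15) = -30 + 5*13 = -30 + 65 = 35)
b(W) = 2*W/(-26 + 2*W) (b(W) = (W + W)/(2*W - 26) = (2*W)/(-26 + 2*W) = 2*W/(-26 + 2*W))
1/(-54413 + b(I)) = 1/(-54413 + 35/(-13 + 35)) = 1/(-54413 + 35/22) = 1/(-1197051/22) = -22/1197051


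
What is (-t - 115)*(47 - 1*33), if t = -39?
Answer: -1064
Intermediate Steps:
(-t - 115)*(47 - 1*33) = (-1*(-39) - 115)*(47 - 1*33) = (39 - 115)*(47 - 33) = -76*14 = -1064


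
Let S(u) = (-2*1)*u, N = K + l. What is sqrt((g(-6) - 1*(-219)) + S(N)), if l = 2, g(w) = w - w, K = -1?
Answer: sqrt(217) ≈ 14.731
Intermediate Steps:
g(w) = 0
N = 1 (N = -1 + 2 = 1)
S(u) = -2*u
sqrt((g(-6) - 1*(-219)) + S(N)) = sqrt((0 - 1*(-219)) - 2*1) = sqrt((0 + 219) - 2) = sqrt(219 - 2) = sqrt(217)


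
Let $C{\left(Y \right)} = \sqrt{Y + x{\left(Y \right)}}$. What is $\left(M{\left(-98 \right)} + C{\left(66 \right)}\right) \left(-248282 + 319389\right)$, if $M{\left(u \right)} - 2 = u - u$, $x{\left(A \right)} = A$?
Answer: $142214 + 142214 \sqrt{33} \approx 9.5917 \cdot 10^{5}$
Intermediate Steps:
$M{\left(u \right)} = 2$ ($M{\left(u \right)} = 2 + \left(u - u\right) = 2 + 0 = 2$)
$C{\left(Y \right)} = \sqrt{2} \sqrt{Y}$ ($C{\left(Y \right)} = \sqrt{Y + Y} = \sqrt{2 Y} = \sqrt{2} \sqrt{Y}$)
$\left(M{\left(-98 \right)} + C{\left(66 \right)}\right) \left(-248282 + 319389\right) = \left(2 + \sqrt{2} \sqrt{66}\right) \left(-248282 + 319389\right) = \left(2 + 2 \sqrt{33}\right) 71107 = 142214 + 142214 \sqrt{33}$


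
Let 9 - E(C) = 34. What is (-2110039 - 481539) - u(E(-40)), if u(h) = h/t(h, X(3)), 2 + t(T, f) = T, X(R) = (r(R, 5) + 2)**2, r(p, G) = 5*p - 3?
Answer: -69972631/27 ≈ -2.5916e+6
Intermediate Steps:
r(p, G) = -3 + 5*p
X(R) = (-1 + 5*R)**2 (X(R) = ((-3 + 5*R) + 2)**2 = (-1 + 5*R)**2)
t(T, f) = -2 + T
E(C) = -25 (E(C) = 9 - 1*34 = 9 - 34 = -25)
u(h) = h/(-2 + h)
(-2110039 - 481539) - u(E(-40)) = (-2110039 - 481539) - (-25)/(-2 - 25) = -2591578 - (-25)/(-27) = -2591578 - (-25)*(-1)/27 = -2591578 - 1*25/27 = -2591578 - 25/27 = -69972631/27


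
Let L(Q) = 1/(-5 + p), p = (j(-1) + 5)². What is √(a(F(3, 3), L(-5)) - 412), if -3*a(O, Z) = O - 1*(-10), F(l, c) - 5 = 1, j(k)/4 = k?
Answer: 2*I*√939/3 ≈ 20.429*I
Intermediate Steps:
j(k) = 4*k
F(l, c) = 6 (F(l, c) = 5 + 1 = 6)
p = 1 (p = (4*(-1) + 5)² = (-4 + 5)² = 1² = 1)
L(Q) = -¼ (L(Q) = 1/(-5 + 1) = 1/(-4) = -¼)
a(O, Z) = -10/3 - O/3 (a(O, Z) = -(O - 1*(-10))/3 = -(O + 10)/3 = -(10 + O)/3 = -10/3 - O/3)
√(a(F(3, 3), L(-5)) - 412) = √((-10/3 - ⅓*6) - 412) = √((-10/3 - 2) - 412) = √(-16/3 - 412) = √(-1252/3) = 2*I*√939/3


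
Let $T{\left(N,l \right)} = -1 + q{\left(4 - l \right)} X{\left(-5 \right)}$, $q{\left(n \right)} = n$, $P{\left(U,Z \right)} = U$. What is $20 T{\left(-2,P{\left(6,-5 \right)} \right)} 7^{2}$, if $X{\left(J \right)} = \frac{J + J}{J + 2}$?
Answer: $- \frac{22540}{3} \approx -7513.3$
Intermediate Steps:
$X{\left(J \right)} = \frac{2 J}{2 + J}$
$T{\left(N,l \right)} = \frac{37}{3} - \frac{10 l}{3}$ ($T{\left(N,l \right)} = -1 + \left(4 - l\right) 2 \left(-5\right) \frac{1}{2 - 5} = -1 + \left(4 - l\right) 2 \left(-5\right) \frac{1}{-3} = -1 + \left(4 - l\right) 2 \left(-5\right) \left(- \frac{1}{3}\right) = -1 + \left(4 - l\right) \frac{10}{3} = -1 - \left(- \frac{40}{3} + \frac{10 l}{3}\right) = \frac{37}{3} - \frac{10 l}{3}$)
$20 T{\left(-2,P{\left(6,-5 \right)} \right)} 7^{2} = 20 \left(\frac{37}{3} - 20\right) 7^{2} = 20 \left(\frac{37}{3} - 20\right) 49 = 20 \left(- \frac{23}{3}\right) 49 = \left(- \frac{460}{3}\right) 49 = - \frac{22540}{3}$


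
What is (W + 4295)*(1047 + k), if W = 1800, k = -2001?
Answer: -5814630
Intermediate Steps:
(W + 4295)*(1047 + k) = (1800 + 4295)*(1047 - 2001) = 6095*(-954) = -5814630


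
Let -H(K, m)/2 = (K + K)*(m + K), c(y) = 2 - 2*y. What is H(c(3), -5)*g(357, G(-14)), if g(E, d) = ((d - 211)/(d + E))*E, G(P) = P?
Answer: 1652400/49 ≈ 33722.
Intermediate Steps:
H(K, m) = -4*K*(K + m) (H(K, m) = -2*(K + K)*(m + K) = -2*2*K*(K + m) = -4*K*(K + m))
g(E, d) = E*(-211 + d)/(E + d) (g(E, d) = ((-211 + d)/(E + d))*E = E*(-211 + d)/(E + d))
H(c(3), -5)*g(357, G(-14)) = (-4*(2 - 2*3)*((2 - 2*3) - 5))*(357*(-211 - 14)/(357 - 14)) = (-4*(2 - 6)*((2 - 6) - 5))*(357*(-225)/343) = (-4*(-4)*(-4 - 5))*(357*(1/343)*(-225)) = -4*(-4)*(-9)*(-11475/49) = -144*(-11475/49) = 1652400/49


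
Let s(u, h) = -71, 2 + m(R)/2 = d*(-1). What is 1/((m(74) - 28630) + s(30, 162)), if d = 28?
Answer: -1/28761 ≈ -3.4769e-5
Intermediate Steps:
m(R) = -60 (m(R) = -4 + 2*(28*(-1)) = -4 + 2*(-28) = -4 - 56 = -60)
1/((m(74) - 28630) + s(30, 162)) = 1/((-60 - 28630) - 71) = 1/(-28690 - 71) = 1/(-28761) = -1/28761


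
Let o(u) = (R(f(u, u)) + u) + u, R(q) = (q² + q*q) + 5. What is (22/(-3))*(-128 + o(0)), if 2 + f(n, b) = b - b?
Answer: 2530/3 ≈ 843.33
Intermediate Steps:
f(n, b) = -2 (f(n, b) = -2 + (b - b) = -2 + 0 = -2)
R(q) = 5 + 2*q² (R(q) = (q² + q²) + 5 = 2*q² + 5 = 5 + 2*q²)
o(u) = 13 + 2*u (o(u) = ((5 + 2*(-2)²) + u) + u = ((5 + 2*4) + u) + u = ((5 + 8) + u) + u = (13 + u) + u = 13 + 2*u)
(22/(-3))*(-128 + o(0)) = (22/(-3))*(-128 + (13 + 2*0)) = (22*(-⅓))*(-128 + (13 + 0)) = -22*(-128 + 13)/3 = -22/3*(-115) = 2530/3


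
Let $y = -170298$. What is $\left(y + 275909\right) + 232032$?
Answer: $337643$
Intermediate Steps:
$\left(y + 275909\right) + 232032 = \left(-170298 + 275909\right) + 232032 = 105611 + 232032 = 337643$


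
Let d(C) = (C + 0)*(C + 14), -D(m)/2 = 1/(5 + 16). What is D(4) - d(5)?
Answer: -1997/21 ≈ -95.095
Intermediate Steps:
D(m) = -2/21 (D(m) = -2/(5 + 16) = -2/21)
d(C) = C*(14 + C)
D(4) - d(5) = -2/21 - 5*(14 + 5) = -2/21 - 5*19 = -2/21 - 1*95 = -2/21 - 95 = -1997/21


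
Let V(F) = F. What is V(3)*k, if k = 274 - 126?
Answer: 444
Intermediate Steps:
k = 148
V(3)*k = 3*148 = 444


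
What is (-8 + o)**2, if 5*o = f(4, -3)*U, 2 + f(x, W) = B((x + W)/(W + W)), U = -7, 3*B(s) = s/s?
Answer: 289/9 ≈ 32.111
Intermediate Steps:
B(s) = 1/3 (B(s) = (s/s)/3 = (1/3)*1 = 1/3)
f(x, W) = -5/3 (f(x, W) = -2 + 1/3 = -5/3)
o = 7/3 (o = (-5/3*(-7))/5 = (1/5)*(35/3) = 7/3 ≈ 2.3333)
(-8 + o)**2 = (-8 + 7/3)**2 = (-17/3)**2 = 289/9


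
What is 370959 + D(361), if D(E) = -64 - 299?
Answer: 370596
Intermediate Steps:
D(E) = -363
370959 + D(361) = 370959 - 363 = 370596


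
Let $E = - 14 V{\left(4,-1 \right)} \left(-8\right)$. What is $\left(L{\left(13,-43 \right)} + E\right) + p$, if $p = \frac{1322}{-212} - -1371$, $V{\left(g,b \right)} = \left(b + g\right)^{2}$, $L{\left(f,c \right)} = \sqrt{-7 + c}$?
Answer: $\frac{251513}{106} + 5 i \sqrt{2} \approx 2372.8 + 7.0711 i$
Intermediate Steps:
$p = \frac{144665}{106}$ ($p = 1322 \left(- \frac{1}{212}\right) + 1371 = - \frac{661}{106} + 1371 = \frac{144665}{106} \approx 1364.8$)
$E = 1008$ ($E = - 14 \left(-1 + 4\right)^{2} \left(-8\right) = - 14 \cdot 3^{2} \left(-8\right) = \left(-14\right) 9 \left(-8\right) = \left(-126\right) \left(-8\right) = 1008$)
$\left(L{\left(13,-43 \right)} + E\right) + p = \left(\sqrt{-7 - 43} + 1008\right) + \frac{144665}{106} = \left(\sqrt{-50} + 1008\right) + \frac{144665}{106} = \left(5 i \sqrt{2} + 1008\right) + \frac{144665}{106} = \left(1008 + 5 i \sqrt{2}\right) + \frac{144665}{106} = \frac{251513}{106} + 5 i \sqrt{2}$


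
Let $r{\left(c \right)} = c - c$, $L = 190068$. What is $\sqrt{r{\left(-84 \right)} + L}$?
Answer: $2 \sqrt{47517} \approx 435.97$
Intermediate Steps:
$r{\left(c \right)} = 0$
$\sqrt{r{\left(-84 \right)} + L} = \sqrt{0 + 190068} = \sqrt{190068} = 2 \sqrt{47517}$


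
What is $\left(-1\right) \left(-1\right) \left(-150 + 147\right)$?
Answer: $-3$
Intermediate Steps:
$\left(-1\right) \left(-1\right) \left(-150 + 147\right) = 1 \left(-3\right) = -3$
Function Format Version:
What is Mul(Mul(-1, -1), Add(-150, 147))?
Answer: -3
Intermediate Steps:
Mul(Mul(-1, -1), Add(-150, 147)) = Mul(1, -3) = -3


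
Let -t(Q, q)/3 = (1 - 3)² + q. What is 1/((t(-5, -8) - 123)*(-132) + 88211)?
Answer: 1/102863 ≈ 9.7217e-6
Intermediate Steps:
t(Q, q) = -12 - 3*q (t(Q, q) = -3*((1 - 3)² + q) = -3*((-2)² + q) = -3*(4 + q) = -12 - 3*q)
1/((t(-5, -8) - 123)*(-132) + 88211) = 1/(((-12 - 3*(-8)) - 123)*(-132) + 88211) = 1/(((-12 + 24) - 123)*(-132) + 88211) = 1/((12 - 123)*(-132) + 88211) = 1/(-111*(-132) + 88211) = 1/(14652 + 88211) = 1/102863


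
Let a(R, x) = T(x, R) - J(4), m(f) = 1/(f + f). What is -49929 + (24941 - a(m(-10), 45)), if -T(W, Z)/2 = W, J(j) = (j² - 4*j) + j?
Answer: -24894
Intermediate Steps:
J(j) = j² - 3*j
T(W, Z) = -2*W
m(f) = 1/(2*f)
a(R, x) = -4 - 2*x (a(R, x) = -2*x - 4*(-3 + 4) = -2*x - 4 = -4 - 2*x)
-49929 + (24941 - a(m(-10), 45)) = -49929 + (24941 - (-4 - 2*45)) = -49929 + (24941 - (-4 - 90)) = -49929 + (24941 - 1*(-94)) = -49929 + (24941 + 94) = -49929 + 25035 = -24894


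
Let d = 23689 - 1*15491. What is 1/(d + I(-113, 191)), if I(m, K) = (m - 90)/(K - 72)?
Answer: 17/139337 ≈ 0.00012201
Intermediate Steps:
I(m, K) = (-90 + m)/(-72 + K)
d = 8198 (d = 23689 - 15491 = 8198)
1/(d + I(-113, 191)) = 1/(8198 + (-90 - 113)/(-72 + 191)) = 1/(8198 - 203/119) = 1/(8198 + (1/119)*(-203)) = 1/(8198 - 29/17) = 1/(139337/17) = 17/139337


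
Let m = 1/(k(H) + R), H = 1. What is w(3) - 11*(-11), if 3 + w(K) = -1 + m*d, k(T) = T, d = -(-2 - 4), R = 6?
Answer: 825/7 ≈ 117.86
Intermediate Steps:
d = 6 (d = -1*(-6) = 6)
m = 1/7 (m = 1/(1 + 6) = 1/7 ≈ 0.14286)
w(K) = -22/7 (w(K) = -3 + (-1 + (1/7)*6) = -3 + (-1 + 6/7) = -3 - 1/7 = -22/7)
w(3) - 11*(-11) = -22/7 - 11*(-11) = -22/7 + 121 = 825/7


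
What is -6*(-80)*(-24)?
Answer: -11520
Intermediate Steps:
-6*(-80)*(-24) = 480*(-24) = -11520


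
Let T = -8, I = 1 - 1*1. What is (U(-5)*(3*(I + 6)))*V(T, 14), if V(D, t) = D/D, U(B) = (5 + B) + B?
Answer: -90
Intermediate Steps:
I = 0 (I = 1 - 1 = 0)
U(B) = 5 + 2*B
V(D, t) = 1
(U(-5)*(3*(I + 6)))*V(T, 14) = ((5 + 2*(-5))*(3*(0 + 6)))*1 = ((5 - 10)*(3*6))*1 = -5*18*1 = -90*1 = -90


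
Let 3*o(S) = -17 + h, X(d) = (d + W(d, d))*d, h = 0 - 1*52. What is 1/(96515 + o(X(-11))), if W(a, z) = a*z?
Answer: 1/96492 ≈ 1.0364e-5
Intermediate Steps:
h = -52 (h = 0 - 52 = -52)
X(d) = d*(d + d²) (X(d) = (d + d*d)*d = (d + d²)*d = d*(d + d²))
o(S) = -23 (o(S) = (-17 - 52)/3 = (⅓)*(-69) = -23)
1/(96515 + o(X(-11))) = 1/(96515 - 23) = 1/96492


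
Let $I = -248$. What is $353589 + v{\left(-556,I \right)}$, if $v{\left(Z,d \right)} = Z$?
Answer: $353033$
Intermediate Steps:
$353589 + v{\left(-556,I \right)} = 353589 - 556 = 353033$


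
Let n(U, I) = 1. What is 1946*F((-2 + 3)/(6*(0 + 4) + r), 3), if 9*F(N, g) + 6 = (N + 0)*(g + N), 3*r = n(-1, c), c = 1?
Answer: -20308456/15987 ≈ -1270.3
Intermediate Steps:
r = ⅓ (r = (⅓)*1 = ⅓ ≈ 0.33333)
F(N, g) = -⅔ + N*(N + g)/9 (F(N, g) = -⅔ + ((N + 0)*(g + N))/9 = -⅔ + (N*(N + g))/9 = -⅔ + N*(N + g)/9)
1946*F((-2 + 3)/(6*(0 + 4) + r), 3) = 1946*(-⅔ + ((-2 + 3)/(6*(0 + 4) + ⅓))²/9 + (⅑)*((-2 + 3)/(6*(0 + 4) + ⅓))*3) = 1946*(-⅔ + (1/(6*4 + ⅓))²/9 + (⅑)*(1/(6*4 + ⅓))*3) = 1946*(-⅔ + (1/(24 + ⅓))²/9 + (⅑)*(1/(24 + ⅓))*3) = 1946*(-⅔ + (1/(73/3))²/9 + (⅑)*(1/(73/3))*3) = 1946*(-⅔ + (1*(3/73))²/9 + (⅑)*(1*(3/73))*3) = 1946*(-⅔ + (3/73)²/9 + (⅑)*(3/73)*3) = 1946*(-⅔ + (⅑)*(9/5329) + 1/73) = 1946*(-⅔ + 1/5329 + 1/73) = 1946*(-10436/15987) = -20308456/15987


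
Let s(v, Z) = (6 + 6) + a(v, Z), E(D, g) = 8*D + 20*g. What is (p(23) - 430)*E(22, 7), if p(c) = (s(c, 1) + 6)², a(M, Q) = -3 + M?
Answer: 320424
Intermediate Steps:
s(v, Z) = 9 + v (s(v, Z) = (6 + 6) + (-3 + v) = 12 + (-3 + v) = 9 + v)
p(c) = (15 + c)² (p(c) = ((9 + c) + 6)² = (15 + c)²)
(p(23) - 430)*E(22, 7) = ((15 + 23)² - 430)*(8*22 + 20*7) = (38² - 430)*(176 + 140) = (1444 - 430)*316 = 1014*316 = 320424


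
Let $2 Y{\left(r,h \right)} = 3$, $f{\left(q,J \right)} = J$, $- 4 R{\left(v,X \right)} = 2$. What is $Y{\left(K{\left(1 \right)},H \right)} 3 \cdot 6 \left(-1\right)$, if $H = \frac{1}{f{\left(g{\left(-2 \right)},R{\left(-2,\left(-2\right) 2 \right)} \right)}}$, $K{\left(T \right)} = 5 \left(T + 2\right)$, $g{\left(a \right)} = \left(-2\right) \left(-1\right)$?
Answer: $-27$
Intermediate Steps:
$R{\left(v,X \right)} = - \frac{1}{2}$ ($R{\left(v,X \right)} = \left(- \frac{1}{4}\right) 2 = - \frac{1}{2}$)
$g{\left(a \right)} = 2$
$K{\left(T \right)} = 10 + 5 T$ ($K{\left(T \right)} = 5 \left(2 + T\right) = 10 + 5 T$)
$H = -2$ ($H = \frac{1}{- \frac{1}{2}} = -2$)
$Y{\left(r,h \right)} = \frac{3}{2}$ ($Y{\left(r,h \right)} = \frac{1}{2} \cdot 3 = \frac{3}{2}$)
$Y{\left(K{\left(1 \right)},H \right)} 3 \cdot 6 \left(-1\right) = \frac{3 \cdot 3 \cdot 6 \left(-1\right)}{2} = \frac{3 \cdot 18 \left(-1\right)}{2} = \frac{3}{2} \left(-18\right) = -27$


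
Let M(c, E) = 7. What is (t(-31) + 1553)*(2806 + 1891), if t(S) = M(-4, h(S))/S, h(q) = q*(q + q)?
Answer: 226094792/31 ≈ 7.2934e+6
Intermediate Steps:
h(q) = 2*q² (h(q) = q*(2*q) = 2*q²)
t(S) = 7/S
(t(-31) + 1553)*(2806 + 1891) = (7/(-31) + 1553)*(2806 + 1891) = (7*(-1/31) + 1553)*4697 = (-7/31 + 1553)*4697 = (48136/31)*4697 = 226094792/31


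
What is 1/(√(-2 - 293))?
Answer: -I*√295/295 ≈ -0.058222*I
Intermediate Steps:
1/(√(-2 - 293)) = 1/(√(-295)) = 1/(I*√295) = -I*√295/295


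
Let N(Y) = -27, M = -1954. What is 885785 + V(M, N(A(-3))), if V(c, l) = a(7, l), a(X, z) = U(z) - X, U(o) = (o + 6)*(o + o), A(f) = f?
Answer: 886912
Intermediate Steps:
U(o) = 2*o*(6 + o) (U(o) = (6 + o)*(2*o) = 2*o*(6 + o))
a(X, z) = -X + 2*z*(6 + z) (a(X, z) = 2*z*(6 + z) - X = -X + 2*z*(6 + z))
V(c, l) = -7 + 2*l*(6 + l) (V(c, l) = -1*7 + 2*l*(6 + l) = -7 + 2*l*(6 + l))
885785 + V(M, N(A(-3))) = 885785 + (-7 + 2*(-27)*(6 - 27)) = 885785 + (-7 + 2*(-27)*(-21)) = 885785 + (-7 + 1134) = 885785 + 1127 = 886912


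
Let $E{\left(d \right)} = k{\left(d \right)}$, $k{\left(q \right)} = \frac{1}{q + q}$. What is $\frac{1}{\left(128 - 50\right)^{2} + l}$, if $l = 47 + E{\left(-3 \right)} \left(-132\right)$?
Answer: $\frac{1}{6153} \approx 0.00016252$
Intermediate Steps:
$k{\left(q \right)} = \frac{1}{2 q}$
$E{\left(d \right)} = \frac{1}{2 d}$
$l = 69$ ($l = 47 + \frac{1}{2 \left(-3\right)} \left(-132\right) = 47 + \frac{1}{2} \left(- \frac{1}{3}\right) \left(-132\right) = 47 - -22 = 47 + 22 = 69$)
$\frac{1}{\left(128 - 50\right)^{2} + l} = \frac{1}{\left(128 - 50\right)^{2} + 69} = \frac{1}{78^{2} + 69} = \frac{1}{6084 + 69} = \frac{1}{6153}$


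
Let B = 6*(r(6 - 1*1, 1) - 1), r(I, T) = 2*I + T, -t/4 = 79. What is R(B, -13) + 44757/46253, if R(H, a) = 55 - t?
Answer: 17204620/46253 ≈ 371.97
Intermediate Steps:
t = -316 (t = -4*79 = -316)
r(I, T) = T + 2*I
B = 60 (B = 6*((1 + 2*(6 - 1*1)) - 1) = 6*((1 + 2*(6 - 1)) - 1) = 6*((1 + 2*5) - 1) = 6*((1 + 10) - 1) = 6*(11 - 1) = 6*10 = 60)
R(H, a) = 371 (R(H, a) = 55 - 1*(-316) = 55 + 316 = 371)
R(B, -13) + 44757/46253 = 371 + 44757/46253 = 17204620/46253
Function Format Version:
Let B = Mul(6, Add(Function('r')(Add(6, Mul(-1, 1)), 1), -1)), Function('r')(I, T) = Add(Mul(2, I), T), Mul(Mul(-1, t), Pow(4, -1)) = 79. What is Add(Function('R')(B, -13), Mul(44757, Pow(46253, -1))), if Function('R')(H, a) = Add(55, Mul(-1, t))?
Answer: Rational(17204620, 46253) ≈ 371.97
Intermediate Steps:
t = -316 (t = Mul(-4, 79) = -316)
Function('r')(I, T) = Add(T, Mul(2, I))
B = 60 (B = Mul(6, Add(Add(1, Mul(2, Add(6, Mul(-1, 1)))), -1)) = Mul(6, Add(Add(1, Mul(2, Add(6, -1))), -1)) = Mul(6, Add(Add(1, Mul(2, 5)), -1)) = Mul(6, Add(Add(1, 10), -1)) = Mul(6, Add(11, -1)) = Mul(6, 10) = 60)
Function('R')(H, a) = 371 (Function('R')(H, a) = Add(55, Mul(-1, -316)) = Add(55, 316) = 371)
Add(Function('R')(B, -13), Mul(44757, Pow(46253, -1))) = Add(371, Mul(44757, Pow(46253, -1))) = Add(371, Mul(44757, Rational(1, 46253))) = Add(371, Rational(44757, 46253)) = Rational(17204620, 46253)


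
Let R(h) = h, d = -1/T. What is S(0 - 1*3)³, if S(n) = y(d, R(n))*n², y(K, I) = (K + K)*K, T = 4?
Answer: 729/512 ≈ 1.4238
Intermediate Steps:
d = -¼ (d = -1/4 = -1*¼ = -¼ ≈ -0.25000)
y(K, I) = 2*K² (y(K, I) = (2*K)*K = 2*K²)
S(n) = n²/8 (S(n) = (2*(-¼)²)*n² = (2*(1/16))*n² = n²/8)
S(0 - 1*3)³ = ((0 - 1*3)²/8)³ = ((0 - 3)²/8)³ = ((⅛)*(-3)²)³ = ((⅛)*9)³ = (9/8)³ = 729/512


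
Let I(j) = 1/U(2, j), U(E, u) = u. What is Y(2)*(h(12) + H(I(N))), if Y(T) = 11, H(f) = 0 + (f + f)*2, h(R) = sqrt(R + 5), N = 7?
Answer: 44/7 + 11*sqrt(17) ≈ 51.640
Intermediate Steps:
h(R) = sqrt(5 + R)
I(j) = 1/j
H(f) = 4*f (H(f) = 0 + (2*f)*2 = 0 + 4*f = 4*f)
Y(2)*(h(12) + H(I(N))) = 11*(sqrt(5 + 12) + 4/7) = 11*(sqrt(17) + 4*(1/7)) = 11*(sqrt(17) + 4/7) = 11*(4/7 + sqrt(17)) = 44/7 + 11*sqrt(17)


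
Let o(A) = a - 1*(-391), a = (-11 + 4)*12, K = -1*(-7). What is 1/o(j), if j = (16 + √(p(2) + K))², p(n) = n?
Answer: 1/307 ≈ 0.0032573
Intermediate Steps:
K = 7
j = 361 (j = (16 + √(2 + 7))² = (16 + √9)² = (16 + 3)² = 19² = 361)
a = -84 (a = -7*12 = -84)
o(A) = 307 (o(A) = -84 - 1*(-391) = -84 + 391 = 307)
1/o(j) = 1/307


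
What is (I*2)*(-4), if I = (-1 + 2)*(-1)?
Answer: 8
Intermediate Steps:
I = -1 (I = 1*(-1) = -1)
(I*2)*(-4) = -1*2*(-4) = -2*(-4) = 8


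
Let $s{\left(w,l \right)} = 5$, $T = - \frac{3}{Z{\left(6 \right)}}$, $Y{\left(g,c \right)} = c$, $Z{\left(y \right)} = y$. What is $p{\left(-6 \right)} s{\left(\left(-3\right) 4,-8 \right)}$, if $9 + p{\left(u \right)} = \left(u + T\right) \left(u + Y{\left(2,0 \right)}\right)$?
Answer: $150$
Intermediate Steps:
$T = - \frac{1}{2}$ ($T = - \frac{3}{6} = \left(-3\right) \frac{1}{6} = - \frac{1}{2} \approx -0.5$)
$p{\left(u \right)} = -9 + u \left(- \frac{1}{2} + u\right)$ ($p{\left(u \right)} = -9 + \left(u - \frac{1}{2}\right) \left(u + 0\right) = -9 + \left(- \frac{1}{2} + u\right) u = -9 + u \left(- \frac{1}{2} + u\right)$)
$p{\left(-6 \right)} s{\left(\left(-3\right) 4,-8 \right)} = \left(-9 + \left(-6\right)^{2} - -3\right) 5 = \left(-9 + 36 + 3\right) 5 = 30 \cdot 5 = 150$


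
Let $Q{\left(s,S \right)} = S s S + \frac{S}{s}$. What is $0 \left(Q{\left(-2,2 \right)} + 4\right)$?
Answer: $0$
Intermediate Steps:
$Q{\left(s,S \right)} = \frac{S}{s} + s S^{2}$ ($Q{\left(s,S \right)} = s S^{2} + \frac{S}{s} = \frac{S}{s} + s S^{2}$)
$0 \left(Q{\left(-2,2 \right)} + 4\right) = 0 \left(\left(\frac{2}{-2} - 2 \cdot 2^{2}\right) + 4\right) = 0 \left(\left(2 \left(- \frac{1}{2}\right) - 8\right) + 4\right) = 0 \left(\left(-1 - 8\right) + 4\right) = 0 \left(-9 + 4\right) = 0 \left(-5\right) = 0$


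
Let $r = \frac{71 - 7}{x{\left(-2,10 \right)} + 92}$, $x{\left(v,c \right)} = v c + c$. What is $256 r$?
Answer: $\frac{8192}{41} \approx 199.8$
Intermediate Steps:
$x{\left(v,c \right)} = c + c v$ ($x{\left(v,c \right)} = c v + c = c + c v$)
$r = \frac{32}{41}$ ($r = \frac{71 - 7}{10 \left(1 - 2\right) + 92} = \frac{64}{10 \left(-1\right) + 92} = \frac{64}{-10 + 92} = \frac{64}{82} = 64 \cdot \frac{1}{82} = \frac{32}{41} \approx 0.78049$)
$256 r = 256 \cdot \frac{32}{41} = \frac{8192}{41}$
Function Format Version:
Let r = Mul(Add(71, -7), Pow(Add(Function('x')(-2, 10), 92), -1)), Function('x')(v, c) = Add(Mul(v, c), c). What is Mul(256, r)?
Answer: Rational(8192, 41) ≈ 199.80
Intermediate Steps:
Function('x')(v, c) = Add(c, Mul(c, v)) (Function('x')(v, c) = Add(Mul(c, v), c) = Add(c, Mul(c, v)))
r = Rational(32, 41) (r = Mul(Add(71, -7), Pow(Add(Mul(10, Add(1, -2)), 92), -1)) = Mul(64, Pow(Add(Mul(10, -1), 92), -1)) = Mul(64, Pow(Add(-10, 92), -1)) = Mul(64, Pow(82, -1)) = Mul(64, Rational(1, 82)) = Rational(32, 41) ≈ 0.78049)
Mul(256, r) = Mul(256, Rational(32, 41)) = Rational(8192, 41)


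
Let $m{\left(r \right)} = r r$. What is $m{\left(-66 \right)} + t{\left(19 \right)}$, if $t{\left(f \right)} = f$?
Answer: $4375$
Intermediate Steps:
$m{\left(r \right)} = r^{2}$
$m{\left(-66 \right)} + t{\left(19 \right)} = \left(-66\right)^{2} + 19 = 4356 + 19 = 4375$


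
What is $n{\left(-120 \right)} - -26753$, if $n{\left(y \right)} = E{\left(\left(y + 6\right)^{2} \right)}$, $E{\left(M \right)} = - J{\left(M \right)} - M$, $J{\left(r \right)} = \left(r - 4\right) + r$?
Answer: $-12231$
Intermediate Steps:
$J{\left(r \right)} = -4 + 2 r$ ($J{\left(r \right)} = \left(-4 + r\right) + r = -4 + 2 r$)
$E{\left(M \right)} = 4 - 3 M$ ($E{\left(M \right)} = - (-4 + 2 M) - M = \left(4 - 2 M\right) - M = 4 - 3 M$)
$n{\left(y \right)} = 4 - 3 \left(6 + y\right)^{2}$ ($n{\left(y \right)} = 4 - 3 \left(y + 6\right)^{2} = 4 - 3 \left(6 + y\right)^{2}$)
$n{\left(-120 \right)} - -26753 = \left(4 - 3 \left(6 - 120\right)^{2}\right) - -26753 = \left(4 - 3 \left(-114\right)^{2}\right) + 26753 = \left(4 - 38988\right) + 26753 = -38984 + 26753 = -12231$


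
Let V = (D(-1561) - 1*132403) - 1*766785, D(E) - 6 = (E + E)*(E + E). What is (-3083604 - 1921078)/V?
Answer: -2502341/4423851 ≈ -0.56565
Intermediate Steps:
D(E) = 6 + 4*E² (D(E) = 6 + (E + E)*(E + E) = 6 + (2*E)*(2*E) = 6 + 4*E²)
V = 8847702 (V = ((6 + 4*(-1561)²) - 1*132403) - 1*766785 = ((6 + 4*2436721) - 132403) - 766785 = ((6 + 9746884) - 132403) - 766785 = (9746890 - 132403) - 766785 = 9614487 - 766785 = 8847702)
(-3083604 - 1921078)/V = (-3083604 - 1921078)/8847702 = -5004682*1/8847702 = -2502341/4423851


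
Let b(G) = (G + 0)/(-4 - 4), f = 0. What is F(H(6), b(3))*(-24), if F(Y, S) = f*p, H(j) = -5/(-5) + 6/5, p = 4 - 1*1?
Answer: 0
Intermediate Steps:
p = 3 (p = 4 - 1 = 3)
b(G) = -G/8 (b(G) = G/(-8) = G*(-⅛) = -G/8)
H(j) = 11/5 (H(j) = -5*(-⅕) + 6*(⅕) = 1 + 6/5 = 11/5)
F(Y, S) = 0 (F(Y, S) = 0*3 = 0)
F(H(6), b(3))*(-24) = 0*(-24) = 0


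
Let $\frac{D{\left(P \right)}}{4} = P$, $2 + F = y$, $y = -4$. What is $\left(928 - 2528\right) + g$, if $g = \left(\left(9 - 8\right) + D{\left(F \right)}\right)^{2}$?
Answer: $-1071$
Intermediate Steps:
$F = -6$ ($F = -2 - 4 = -6$)
$D{\left(P \right)} = 4 P$
$g = 529$ ($g = \left(\left(9 - 8\right) + 4 \left(-6\right)\right)^{2} = \left(1 - 24\right)^{2} = \left(-23\right)^{2} = 529$)
$\left(928 - 2528\right) + g = \left(928 - 2528\right) + 529 = -1600 + 529 = -1071$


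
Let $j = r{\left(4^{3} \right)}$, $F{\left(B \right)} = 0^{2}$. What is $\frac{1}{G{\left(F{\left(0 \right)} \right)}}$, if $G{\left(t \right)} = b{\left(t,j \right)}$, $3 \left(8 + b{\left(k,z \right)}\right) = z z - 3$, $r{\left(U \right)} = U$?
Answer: $\frac{3}{4069} \approx 0.00073728$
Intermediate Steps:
$F{\left(B \right)} = 0$
$j = 64$ ($j = 4^{3} = 64$)
$b{\left(k,z \right)} = -9 + \frac{z^{2}}{3}$ ($b{\left(k,z \right)} = -8 + \frac{z z - 3}{3} = -8 + \frac{z^{2} - 3}{3} = -8 + \frac{-3 + z^{2}}{3} = -8 + \left(-1 + \frac{z^{2}}{3}\right) = -9 + \frac{z^{2}}{3}$)
$G{\left(t \right)} = \frac{4069}{3}$ ($G{\left(t \right)} = -9 + \frac{64^{2}}{3} = -9 + \frac{1}{3} \cdot 4096 = -9 + \frac{4096}{3} = \frac{4069}{3}$)
$\frac{1}{G{\left(F{\left(0 \right)} \right)}} = \frac{1}{\frac{4069}{3}} = \frac{3}{4069}$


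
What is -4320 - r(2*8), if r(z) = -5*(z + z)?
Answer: -4160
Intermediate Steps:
r(z) = -10*z
-4320 - r(2*8) = -4320 - (-10)*2*8 = -4320 - (-10)*16 = -4320 - 1*(-160) = -4320 + 160 = -4160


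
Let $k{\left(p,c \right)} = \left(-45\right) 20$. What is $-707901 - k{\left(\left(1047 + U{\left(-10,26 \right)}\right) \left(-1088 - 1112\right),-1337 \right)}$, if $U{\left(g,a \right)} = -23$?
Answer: $-707001$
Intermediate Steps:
$k{\left(p,c \right)} = -900$
$-707901 - k{\left(\left(1047 + U{\left(-10,26 \right)}\right) \left(-1088 - 1112\right),-1337 \right)} = -707901 - -900 = -707901 + 900 = -707001$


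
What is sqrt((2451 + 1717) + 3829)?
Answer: sqrt(7997) ≈ 89.426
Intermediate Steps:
sqrt((2451 + 1717) + 3829) = sqrt(4168 + 3829) = sqrt(7997)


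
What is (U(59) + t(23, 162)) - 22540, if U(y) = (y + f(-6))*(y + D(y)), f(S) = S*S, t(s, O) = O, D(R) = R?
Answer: -11168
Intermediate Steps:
f(S) = S²
U(y) = 2*y*(36 + y) (U(y) = (y + (-6)²)*(y + y) = (y + 36)*(2*y) = (36 + y)*(2*y) = 2*y*(36 + y))
(U(59) + t(23, 162)) - 22540 = (2*59*(36 + 59) + 162) - 22540 = (2*59*95 + 162) - 22540 = (11210 + 162) - 22540 = 11372 - 22540 = -11168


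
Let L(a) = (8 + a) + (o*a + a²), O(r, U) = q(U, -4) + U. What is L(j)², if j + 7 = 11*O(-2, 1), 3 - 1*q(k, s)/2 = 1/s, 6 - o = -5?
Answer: 699972849/16 ≈ 4.3748e+7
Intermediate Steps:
o = 11 (o = 6 - 1*(-5) = 6 + 5 = 11)
q(k, s) = 6 - 2/s
O(r, U) = 13/2 + U (O(r, U) = (6 - 2/(-4)) + U = (6 - 2*(-¼)) + U = (6 + ½) + U = 13/2 + U)
j = 151/2 (j = -7 + 11*(13/2 + 1) = -7 + 11*(15/2) = -7 + 165/2 = 151/2 ≈ 75.500)
L(a) = 8 + a² + 12*a (L(a) = (8 + a) + (11*a + a²) = (8 + a) + (a² + 11*a) = 8 + a² + 12*a)
L(j)² = (8 + (151/2)² + 12*(151/2))² = (8 + 22801/4 + 906)² = (26457/4)² = 699972849/16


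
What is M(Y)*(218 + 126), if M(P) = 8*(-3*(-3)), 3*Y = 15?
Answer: 24768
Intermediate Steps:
Y = 5 (Y = (⅓)*15 = 5)
M(P) = 72 (M(P) = 8*9 = 72)
M(Y)*(218 + 126) = 72*(218 + 126) = 72*344 = 24768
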